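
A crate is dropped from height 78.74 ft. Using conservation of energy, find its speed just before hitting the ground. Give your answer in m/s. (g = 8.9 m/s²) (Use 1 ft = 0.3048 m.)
Convert to SI: h = 24.0 m
mgh = ½mv² ⇒ v = √(2gh) = √(2·8.9·24.0) = 20.67 m/s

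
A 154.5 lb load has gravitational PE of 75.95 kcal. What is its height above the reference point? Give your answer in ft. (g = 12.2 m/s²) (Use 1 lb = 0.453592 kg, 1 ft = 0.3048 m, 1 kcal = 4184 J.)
Convert to SI: m = 70.08 kg, PE = 317775 J
h = PE/(mg) = 317775/(70.08·12.2) = 371.677 m = 1219 ft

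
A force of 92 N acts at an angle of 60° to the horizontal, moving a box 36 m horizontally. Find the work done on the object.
W = F·d·cosθ = (92)(36)cos(60°) = 1656 J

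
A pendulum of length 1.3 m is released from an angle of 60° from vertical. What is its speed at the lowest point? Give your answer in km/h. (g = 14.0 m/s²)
h = L(1 − cosθ) = 1.3(1 − cos60°) = 0.65 m
v = √(2gh) = √(2·14.0·0.65) = 4.26615 m/s = 15.36 km/h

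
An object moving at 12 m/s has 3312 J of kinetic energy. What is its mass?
m = 2·KE/v² = 2·3312/(12)² = 46.0 kg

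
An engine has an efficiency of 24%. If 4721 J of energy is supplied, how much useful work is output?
W_out = η·W_in = 0.24·4721 = 1133.04 J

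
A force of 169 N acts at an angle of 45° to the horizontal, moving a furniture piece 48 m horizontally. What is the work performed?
W = F·d·cosθ = (169)(48)cos(45°) = 5736 J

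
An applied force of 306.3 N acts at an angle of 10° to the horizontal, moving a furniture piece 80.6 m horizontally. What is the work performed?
W = F·d·cosθ = (306.3)(80.6)cos(10°) = 24310 J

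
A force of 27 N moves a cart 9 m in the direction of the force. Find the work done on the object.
W = F·d = (27)(9) = 243.0 J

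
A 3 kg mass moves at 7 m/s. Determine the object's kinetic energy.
KE = ½mv² = ½(3)(7)² = 73.5 J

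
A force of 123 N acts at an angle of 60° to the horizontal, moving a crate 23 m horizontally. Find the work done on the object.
W = F·d·cosθ = (123)(23)cos(60°) = 1415 J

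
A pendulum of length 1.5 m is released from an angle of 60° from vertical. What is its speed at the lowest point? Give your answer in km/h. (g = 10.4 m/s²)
h = L(1 − cosθ) = 1.5(1 − cos60°) = 0.75 m
v = √(2gh) = √(2·10.4·0.75) = 3.94968 m/s = 14.22 km/h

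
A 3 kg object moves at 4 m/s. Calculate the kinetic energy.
KE = ½mv² = ½(3)(4)² = 24.0 J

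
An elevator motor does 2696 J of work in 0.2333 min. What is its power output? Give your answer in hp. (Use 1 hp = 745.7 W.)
Convert to SI: W = 2696.0 J, t = 13.998 s
P = W/t = 2696.0/13.998 = 192.599 W = 0.2583 hp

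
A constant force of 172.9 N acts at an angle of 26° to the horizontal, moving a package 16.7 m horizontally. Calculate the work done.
W = F·d·cosθ = (172.9)(16.7)cos(26°) = 2595 J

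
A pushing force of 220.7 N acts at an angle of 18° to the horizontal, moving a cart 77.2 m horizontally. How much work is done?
W = F·d·cosθ = (220.7)(77.2)cos(18°) = 16200 J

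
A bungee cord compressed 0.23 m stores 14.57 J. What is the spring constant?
k = 2·PE/x² = 2·14.57/(0.23)² = 550.9 N/m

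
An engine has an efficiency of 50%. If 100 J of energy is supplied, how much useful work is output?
W_out = η·W_in = 0.5·100 = 50.0 J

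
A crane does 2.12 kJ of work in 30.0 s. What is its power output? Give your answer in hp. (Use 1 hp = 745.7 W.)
Convert to SI: W = 2120.0 J, t = 30.0 s
P = W/t = 2120.0/30.0 = 70.6667 W = 0.09477 hp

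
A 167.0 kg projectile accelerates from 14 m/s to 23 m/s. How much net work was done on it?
W = ΔKE = ½m(v₂² − v₁²) = ½(167.0)(23² − 14²) = 27805.5 J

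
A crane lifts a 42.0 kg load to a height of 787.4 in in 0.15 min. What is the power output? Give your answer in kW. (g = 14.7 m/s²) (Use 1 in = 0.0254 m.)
Convert to SI: m = 42.0 kg, h = 20.0 m, t = 9.0 s
P = mgh/t = (42.0)(14.7)(20.0)/9.0 = 1372.0 W = 1.372 kW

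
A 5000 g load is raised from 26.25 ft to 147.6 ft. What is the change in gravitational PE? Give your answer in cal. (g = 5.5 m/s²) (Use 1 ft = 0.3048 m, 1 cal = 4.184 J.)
Convert to SI: m = 5.0 kg, Δh = 36.9875 m
ΔPE = mgΔh = (5.0)(5.5)(36.9875) = 1017.16 J = 243.1 cal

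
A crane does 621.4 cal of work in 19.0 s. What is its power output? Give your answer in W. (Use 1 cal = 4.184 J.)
Convert to SI: W = 2599.94 J, t = 19.0 s
P = W/t = 2599.94/19.0 = 136.8 W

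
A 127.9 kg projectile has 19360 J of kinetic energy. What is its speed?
v = √(2·KE/m) = √(2·19360/127.9) = 17.4 m/s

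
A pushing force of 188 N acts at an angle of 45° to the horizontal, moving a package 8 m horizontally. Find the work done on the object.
W = F·d·cosθ = (188)(8)cos(45°) = 1063 J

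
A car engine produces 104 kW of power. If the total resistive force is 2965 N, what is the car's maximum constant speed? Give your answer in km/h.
P = Fv ⇒ v = P/F = 104000 W/2965.0 N = 35.0759 m/s = 126.3 km/h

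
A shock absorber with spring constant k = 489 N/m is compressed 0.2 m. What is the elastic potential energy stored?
PE = ½kx² = ½(489)(0.2)² = 9.78 J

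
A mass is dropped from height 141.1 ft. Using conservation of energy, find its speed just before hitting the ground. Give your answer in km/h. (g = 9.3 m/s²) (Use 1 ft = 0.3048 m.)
Convert to SI: h = 43.0073 m
mgh = ½mv² ⇒ v = √(2gh) = √(2·9.3·43.0073) = 28.2831 m/s = 101.8 km/h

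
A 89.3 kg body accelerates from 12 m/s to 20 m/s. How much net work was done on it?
W = ΔKE = ½m(v₂² − v₁²) = ½(89.3)(20² − 12²) = 11430.4 J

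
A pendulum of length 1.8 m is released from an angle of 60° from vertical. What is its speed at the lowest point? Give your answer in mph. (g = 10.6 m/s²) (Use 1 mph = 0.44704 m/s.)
h = L(1 − cosθ) = 1.8(1 − cos60°) = 0.9 m
v = √(2gh) = √(2·10.6·0.9) = 4.36807 m/s = 9.771 mph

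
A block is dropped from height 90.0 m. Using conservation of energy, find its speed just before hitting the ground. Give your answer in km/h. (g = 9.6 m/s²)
mgh = ½mv² ⇒ v = √(2gh) = √(2·9.6·90.0) = 41.5692 m/s = 149.6 km/h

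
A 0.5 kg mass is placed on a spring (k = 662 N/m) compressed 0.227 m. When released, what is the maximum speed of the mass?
½kx² = ½mv² ⇒ v = x√(k/m) = (0.227)√(662/0.5) = 8.26 m/s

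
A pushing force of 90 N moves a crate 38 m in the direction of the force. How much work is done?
W = F·d = (90)(38) = 3420 J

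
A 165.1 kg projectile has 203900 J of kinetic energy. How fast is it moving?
v = √(2·KE/m) = √(2·203900/165.1) = 49.7 m/s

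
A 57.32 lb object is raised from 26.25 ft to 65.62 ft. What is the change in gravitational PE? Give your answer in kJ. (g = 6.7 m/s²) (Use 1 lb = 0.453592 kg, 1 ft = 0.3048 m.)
Convert to SI: m = 25.9999 kg, Δh = 12.0 m
ΔPE = mgΔh = (25.9999)(6.7)(12.0) = 2090.39 J = 2.09 kJ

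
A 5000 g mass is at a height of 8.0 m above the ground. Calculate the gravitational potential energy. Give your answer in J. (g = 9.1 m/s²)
Convert to SI: m = 5.0 kg, h = 8.0 m
PE = mgh = (5.0)(9.1)(8.0) = 364.0 J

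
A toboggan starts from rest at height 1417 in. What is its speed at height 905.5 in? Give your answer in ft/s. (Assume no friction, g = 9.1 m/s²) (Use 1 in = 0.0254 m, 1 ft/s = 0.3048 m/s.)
Convert to SI: h₁−h₂ = 12.9921 m
mgh₁ = mgh₂ + ½mv² ⇒ v = √(2g(h₁−h₂)) = √(2·9.1·12.9921) = 15.3771 m/s = 50.45 ft/s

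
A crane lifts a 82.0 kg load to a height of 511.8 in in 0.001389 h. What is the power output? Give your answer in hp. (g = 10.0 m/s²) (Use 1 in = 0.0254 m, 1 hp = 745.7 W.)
Convert to SI: m = 82.0 kg, h = 12.9997 m, t = 5.0004 s
P = mgh/t = (82.0)(10.0)(12.9997)/5.0004 = 2131.78 W = 2.859 hp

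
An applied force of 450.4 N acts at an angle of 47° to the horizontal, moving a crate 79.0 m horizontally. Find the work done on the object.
W = F·d·cosθ = (450.4)(79.0)cos(47°) = 24270 J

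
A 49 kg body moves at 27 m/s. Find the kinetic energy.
KE = ½mv² = ½(49)(27)² = 17860.5 J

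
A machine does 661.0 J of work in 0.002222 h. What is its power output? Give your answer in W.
Convert to SI: W = 661.0 J, t = 7.9992 s
P = W/t = 661.0/7.9992 = 82.63 W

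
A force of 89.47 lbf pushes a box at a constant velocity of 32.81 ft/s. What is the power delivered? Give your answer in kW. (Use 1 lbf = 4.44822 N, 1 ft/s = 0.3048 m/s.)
Convert to SI: F = 397.982 N, v = 10.0005 m/s
P = Fv = (397.982)(10.0005) = 3980.02 W = 3.98 kW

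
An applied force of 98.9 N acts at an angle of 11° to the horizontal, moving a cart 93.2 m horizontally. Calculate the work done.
W = F·d·cosθ = (98.9)(93.2)cos(11°) = 9048 J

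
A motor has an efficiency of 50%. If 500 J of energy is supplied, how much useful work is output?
W_out = η·W_in = 0.5·500 = 250.0 J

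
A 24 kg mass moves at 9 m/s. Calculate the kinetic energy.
KE = ½mv² = ½(24)(9)² = 972.0 J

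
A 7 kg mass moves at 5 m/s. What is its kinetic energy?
KE = ½mv² = ½(7)(5)² = 87.5 J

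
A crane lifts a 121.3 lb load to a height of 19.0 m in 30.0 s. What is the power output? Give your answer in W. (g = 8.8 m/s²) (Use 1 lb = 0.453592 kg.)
Convert to SI: m = 55.0207 kg, h = 19.0 m, t = 30.0 s
P = mgh/t = (55.0207)(8.8)(19.0)/30.0 = 306.6 W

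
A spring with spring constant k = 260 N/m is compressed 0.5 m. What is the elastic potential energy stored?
PE = ½kx² = ½(260)(0.5)² = 32.5 J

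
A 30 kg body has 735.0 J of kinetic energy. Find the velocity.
v = √(2·KE/m) = √(2·735.0/30) = 7.0 m/s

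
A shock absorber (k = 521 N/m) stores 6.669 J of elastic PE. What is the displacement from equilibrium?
x = √(2·PE/k) = √(2·6.669/521) = 0.16 m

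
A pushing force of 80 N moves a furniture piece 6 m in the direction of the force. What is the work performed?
W = F·d = (80)(6) = 480.0 J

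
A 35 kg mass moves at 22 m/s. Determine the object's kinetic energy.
KE = ½mv² = ½(35)(22)² = 8470.0 J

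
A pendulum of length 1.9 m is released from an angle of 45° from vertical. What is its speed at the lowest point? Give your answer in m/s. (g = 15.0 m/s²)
h = L(1 − cosθ) = 1.9(1 − cos45°) = 0.556497 m
v = √(2gh) = √(2·15.0·0.556497) = 4.086 m/s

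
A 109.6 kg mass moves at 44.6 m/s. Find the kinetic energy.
KE = ½mv² = ½(109.6)(44.6)² = 109000 J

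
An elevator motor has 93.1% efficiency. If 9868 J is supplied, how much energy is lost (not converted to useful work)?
W_lost = W_in(1 − η) = 9868·(1 − 0.931) = 680.9 J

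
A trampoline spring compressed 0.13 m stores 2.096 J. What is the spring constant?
k = 2·PE/x² = 2·2.096/(0.13)² = 248.0 N/m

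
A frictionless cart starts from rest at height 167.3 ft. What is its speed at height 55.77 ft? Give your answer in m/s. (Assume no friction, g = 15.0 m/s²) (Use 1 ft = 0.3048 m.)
Convert to SI: h₁−h₂ = 33.9943 m
mgh₁ = mgh₂ + ½mv² ⇒ v = √(2g(h₁−h₂)) = √(2·15.0·33.9943) = 31.93 m/s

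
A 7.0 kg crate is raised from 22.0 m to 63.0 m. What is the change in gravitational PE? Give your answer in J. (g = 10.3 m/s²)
ΔPE = mgΔh = (7.0)(10.3)(41.0) = 2956 J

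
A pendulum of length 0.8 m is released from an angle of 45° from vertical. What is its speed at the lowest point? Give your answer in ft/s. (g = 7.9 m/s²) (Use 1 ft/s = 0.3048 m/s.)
h = L(1 − cosθ) = 0.8(1 − cos45°) = 0.234315 m
v = √(2gh) = √(2·7.9·0.234315) = 1.9241 m/s = 6.313 ft/s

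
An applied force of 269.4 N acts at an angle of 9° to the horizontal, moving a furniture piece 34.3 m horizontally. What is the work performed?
W = F·d·cosθ = (269.4)(34.3)cos(9°) = 9127 J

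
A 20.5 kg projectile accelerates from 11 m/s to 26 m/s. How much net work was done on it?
W = ΔKE = ½m(v₂² − v₁²) = ½(20.5)(26² − 11²) = 5688.75 J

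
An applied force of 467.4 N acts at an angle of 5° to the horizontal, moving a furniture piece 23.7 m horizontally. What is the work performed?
W = F·d·cosθ = (467.4)(23.7)cos(5°) = 11040 J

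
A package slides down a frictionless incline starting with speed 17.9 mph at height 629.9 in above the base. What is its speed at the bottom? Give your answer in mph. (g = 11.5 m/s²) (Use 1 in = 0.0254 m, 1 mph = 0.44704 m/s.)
Convert to SI: v₀ = 8.00202 m/s, h = 15.9995 m
½mv₀² + mgh = ½mv² ⇒ v = √(v₀² + 2gh) = √(8.00202² + 2·11.5·15.9995) = 20.7851 m/s = 46.49 mph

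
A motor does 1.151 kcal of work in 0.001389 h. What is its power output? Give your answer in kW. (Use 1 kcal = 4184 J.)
Convert to SI: W = 4815.78 J, t = 5.0004 s
P = W/t = 4815.78/5.0004 = 963.08 W = 0.9631 kW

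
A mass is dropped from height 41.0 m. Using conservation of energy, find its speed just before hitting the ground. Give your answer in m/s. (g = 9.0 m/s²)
mgh = ½mv² ⇒ v = √(2gh) = √(2·9.0·41.0) = 27.17 m/s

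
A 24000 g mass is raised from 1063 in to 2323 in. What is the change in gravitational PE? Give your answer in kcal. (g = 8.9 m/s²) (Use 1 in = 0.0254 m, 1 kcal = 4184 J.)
Convert to SI: m = 24.0 kg, Δh = 32.004 m
ΔPE = mgΔh = (24.0)(8.9)(32.004) = 6836.05 J = 1.634 kcal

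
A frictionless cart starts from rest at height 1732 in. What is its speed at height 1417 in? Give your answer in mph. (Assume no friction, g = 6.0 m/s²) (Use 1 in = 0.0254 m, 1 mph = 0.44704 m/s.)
Convert to SI: h₁−h₂ = 8.001 m
mgh₁ = mgh₂ + ½mv² ⇒ v = √(2g(h₁−h₂)) = √(2·6.0·8.001) = 9.79857 m/s = 21.92 mph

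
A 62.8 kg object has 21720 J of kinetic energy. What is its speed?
v = √(2·KE/m) = √(2·21720/62.8) = 26.3 m/s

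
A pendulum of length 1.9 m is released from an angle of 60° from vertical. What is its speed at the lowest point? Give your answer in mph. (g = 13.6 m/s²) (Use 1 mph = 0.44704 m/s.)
h = L(1 − cosθ) = 1.9(1 − cos60°) = 0.95 m
v = √(2gh) = √(2·13.6·0.95) = 5.08331 m/s = 11.37 mph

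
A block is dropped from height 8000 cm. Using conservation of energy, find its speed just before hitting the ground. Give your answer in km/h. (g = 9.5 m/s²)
Convert to SI: h = 80.0 m
mgh = ½mv² ⇒ v = √(2gh) = √(2·9.5·80.0) = 38.9872 m/s = 140.4 km/h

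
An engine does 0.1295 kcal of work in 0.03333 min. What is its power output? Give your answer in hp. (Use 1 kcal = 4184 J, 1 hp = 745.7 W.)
Convert to SI: W = 541.828 J, t = 1.9998 s
P = W/t = 541.828/1.9998 = 270.941 W = 0.3633 hp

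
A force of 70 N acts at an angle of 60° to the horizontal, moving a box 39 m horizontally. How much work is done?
W = F·d·cosθ = (70)(39)cos(60°) = 1365 J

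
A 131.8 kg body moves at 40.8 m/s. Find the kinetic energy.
KE = ½mv² = ½(131.8)(40.8)² = 109700 J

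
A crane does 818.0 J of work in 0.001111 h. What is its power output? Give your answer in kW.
Convert to SI: W = 818.0 J, t = 3.9996 s
P = W/t = 818.0/3.9996 = 204.52 W = 0.2045 kW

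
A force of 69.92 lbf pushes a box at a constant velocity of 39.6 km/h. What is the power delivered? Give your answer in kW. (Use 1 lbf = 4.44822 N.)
Convert to SI: F = 311.02 N, v = 11.0 m/s
P = Fv = (311.02)(11.0) = 3421.21 W = 3.421 kW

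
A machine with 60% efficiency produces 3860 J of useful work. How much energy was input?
W_in = W_out/η = 3860/0.6 = 6433 J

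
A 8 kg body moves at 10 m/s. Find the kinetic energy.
KE = ½mv² = ½(8)(10)² = 400.0 J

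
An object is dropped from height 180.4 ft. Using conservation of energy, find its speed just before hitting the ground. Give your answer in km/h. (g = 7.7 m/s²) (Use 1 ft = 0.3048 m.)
Convert to SI: h = 54.9859 m
mgh = ½mv² ⇒ v = √(2gh) = √(2·7.7·54.9859) = 29.0995 m/s = 104.8 km/h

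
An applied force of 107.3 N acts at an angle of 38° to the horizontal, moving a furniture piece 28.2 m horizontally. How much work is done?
W = F·d·cosθ = (107.3)(28.2)cos(38°) = 2384 J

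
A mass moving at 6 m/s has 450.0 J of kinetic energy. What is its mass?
m = 2·KE/v² = 2·450.0/(6)² = 25.0 kg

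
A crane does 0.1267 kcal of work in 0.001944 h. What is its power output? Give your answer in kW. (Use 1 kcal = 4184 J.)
Convert to SI: W = 530.113 J, t = 6.9984 s
P = W/t = 530.113/6.9984 = 75.7477 W = 0.07575 kW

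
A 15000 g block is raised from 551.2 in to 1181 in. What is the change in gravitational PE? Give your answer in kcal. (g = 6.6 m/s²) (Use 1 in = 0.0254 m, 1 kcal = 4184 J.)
Convert to SI: m = 15.0 kg, Δh = 15.9969 m
ΔPE = mgΔh = (15.0)(6.6)(15.9969) = 1583.7 J = 0.3785 kcal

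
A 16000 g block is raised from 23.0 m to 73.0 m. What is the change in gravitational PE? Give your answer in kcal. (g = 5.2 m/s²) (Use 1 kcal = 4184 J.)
Convert to SI: m = 16.0 kg, Δh = 50.0 m
ΔPE = mgΔh = (16.0)(5.2)(50.0) = 4160.0 J = 0.9943 kcal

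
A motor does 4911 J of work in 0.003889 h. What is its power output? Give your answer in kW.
Convert to SI: W = 4911.0 J, t = 14.0004 s
P = W/t = 4911.0/14.0004 = 350.776 W = 0.3508 kW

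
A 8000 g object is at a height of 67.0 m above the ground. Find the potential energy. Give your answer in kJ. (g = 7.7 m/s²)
Convert to SI: m = 8.0 kg, h = 67.0 m
PE = mgh = (8.0)(7.7)(67.0) = 4127.2 J = 4.127 kJ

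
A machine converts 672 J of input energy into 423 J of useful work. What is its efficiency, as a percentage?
η = W_out/W_in = 423/672 = 62.95%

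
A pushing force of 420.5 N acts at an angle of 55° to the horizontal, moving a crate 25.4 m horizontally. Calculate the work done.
W = F·d·cosθ = (420.5)(25.4)cos(55°) = 6126 J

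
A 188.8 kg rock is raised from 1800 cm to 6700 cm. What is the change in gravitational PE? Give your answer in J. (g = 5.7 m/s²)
Convert to SI: m = 188.8 kg, Δh = 49.0 m
ΔPE = mgΔh = (188.8)(5.7)(49.0) = 52730 J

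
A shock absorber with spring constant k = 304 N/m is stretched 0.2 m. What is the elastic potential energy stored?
PE = ½kx² = ½(304)(0.2)² = 6.08 J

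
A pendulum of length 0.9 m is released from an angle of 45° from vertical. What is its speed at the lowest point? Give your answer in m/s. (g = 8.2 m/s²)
h = L(1 − cosθ) = 0.9(1 − cos45°) = 0.263604 m
v = √(2gh) = √(2·8.2·0.263604) = 2.079 m/s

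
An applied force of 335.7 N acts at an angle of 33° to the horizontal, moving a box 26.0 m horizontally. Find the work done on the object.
W = F·d·cosθ = (335.7)(26.0)cos(33°) = 7320 J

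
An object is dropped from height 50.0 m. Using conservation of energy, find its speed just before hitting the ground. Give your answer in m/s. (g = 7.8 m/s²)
mgh = ½mv² ⇒ v = √(2gh) = √(2·7.8·50.0) = 27.93 m/s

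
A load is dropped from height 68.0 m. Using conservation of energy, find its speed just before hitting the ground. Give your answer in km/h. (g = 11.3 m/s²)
mgh = ½mv² ⇒ v = √(2gh) = √(2·11.3·68.0) = 39.202 m/s = 141.1 km/h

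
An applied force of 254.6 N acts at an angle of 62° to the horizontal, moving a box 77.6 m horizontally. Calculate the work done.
W = F·d·cosθ = (254.6)(77.6)cos(62°) = 9275 J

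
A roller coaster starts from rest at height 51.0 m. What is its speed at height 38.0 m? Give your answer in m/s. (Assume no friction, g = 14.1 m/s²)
mgh₁ = mgh₂ + ½mv² ⇒ v = √(2g(h₁−h₂)) = √(2·14.1·13.0) = 19.15 m/s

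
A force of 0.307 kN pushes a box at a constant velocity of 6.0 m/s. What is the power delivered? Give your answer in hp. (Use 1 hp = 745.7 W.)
Convert to SI: F = 307.0 N, v = 6.0 m/s
P = Fv = (307.0)(6.0) = 1842.0 W = 2.47 hp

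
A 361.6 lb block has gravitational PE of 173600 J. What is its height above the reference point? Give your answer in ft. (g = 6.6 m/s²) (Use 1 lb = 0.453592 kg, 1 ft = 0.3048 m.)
Convert to SI: m = 164.019 kg, PE = 173600 J
h = PE/(mg) = 173600/(164.019·6.6) = 160.366 m = 526.1 ft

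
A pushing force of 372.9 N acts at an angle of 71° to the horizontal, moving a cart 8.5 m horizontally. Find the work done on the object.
W = F·d·cosθ = (372.9)(8.5)cos(71°) = 1032 J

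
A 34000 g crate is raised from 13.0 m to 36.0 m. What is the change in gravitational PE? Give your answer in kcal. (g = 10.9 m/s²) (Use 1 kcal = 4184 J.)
Convert to SI: m = 34.0 kg, Δh = 23.0 m
ΔPE = mgΔh = (34.0)(10.9)(23.0) = 8523.8 J = 2.037 kcal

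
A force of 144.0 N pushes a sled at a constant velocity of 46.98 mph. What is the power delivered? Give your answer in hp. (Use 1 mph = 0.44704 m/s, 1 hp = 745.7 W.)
Convert to SI: F = 144.0 N, v = 21.0019 m/s
P = Fv = (144.0)(21.0019) = 3024.28 W = 4.056 hp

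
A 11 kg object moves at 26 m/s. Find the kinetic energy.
KE = ½mv² = ½(11)(26)² = 3718.0 J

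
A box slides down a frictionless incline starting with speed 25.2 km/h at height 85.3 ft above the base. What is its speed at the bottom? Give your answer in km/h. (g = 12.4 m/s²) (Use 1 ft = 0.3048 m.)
Convert to SI: v₀ = 7.0 m/s, h = 25.9994 m
½mv₀² + mgh = ½mv² ⇒ v = √(v₀² + 2gh) = √(7.0² + 2·12.4·25.9994) = 26.3398 m/s = 94.82 km/h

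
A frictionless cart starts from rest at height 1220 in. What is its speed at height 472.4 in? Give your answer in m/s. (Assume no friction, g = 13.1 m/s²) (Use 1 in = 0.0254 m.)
Convert to SI: h₁−h₂ = 18.989 m
mgh₁ = mgh₂ + ½mv² ⇒ v = √(2g(h₁−h₂)) = √(2·13.1·18.989) = 22.3 m/s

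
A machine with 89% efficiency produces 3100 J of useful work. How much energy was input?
W_in = W_out/η = 3100/0.89 = 3483 J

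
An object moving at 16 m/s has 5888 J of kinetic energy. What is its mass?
m = 2·KE/v² = 2·5888/(16)² = 46.0 kg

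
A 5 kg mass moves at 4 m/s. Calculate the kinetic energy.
KE = ½mv² = ½(5)(4)² = 40.0 J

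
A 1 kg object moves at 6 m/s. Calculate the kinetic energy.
KE = ½mv² = ½(1)(6)² = 18.0 J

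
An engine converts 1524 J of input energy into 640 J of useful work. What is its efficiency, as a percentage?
η = W_out/W_in = 640/1524 = 41.99%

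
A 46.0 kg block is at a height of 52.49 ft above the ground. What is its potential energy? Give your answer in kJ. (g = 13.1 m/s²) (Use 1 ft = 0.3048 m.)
Convert to SI: m = 46.0 kg, h = 15.999 m
PE = mgh = (46.0)(13.1)(15.999) = 9640.97 J = 9.641 kJ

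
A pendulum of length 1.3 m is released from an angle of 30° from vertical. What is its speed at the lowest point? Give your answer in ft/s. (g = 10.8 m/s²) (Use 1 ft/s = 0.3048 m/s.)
h = L(1 − cosθ) = 1.3(1 − cos30°) = 0.174167 m
v = √(2gh) = √(2·10.8·0.174167) = 1.93959 m/s = 6.363 ft/s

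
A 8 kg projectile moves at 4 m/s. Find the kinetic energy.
KE = ½mv² = ½(8)(4)² = 64.0 J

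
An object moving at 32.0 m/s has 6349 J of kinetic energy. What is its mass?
m = 2·KE/v² = 2·6349/(32.0)² = 12.4 kg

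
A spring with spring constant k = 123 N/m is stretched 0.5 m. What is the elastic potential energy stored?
PE = ½kx² = ½(123)(0.5)² = 15.38 J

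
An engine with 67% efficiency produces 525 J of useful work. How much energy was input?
W_in = W_out/η = 525/0.67 = 783.6 J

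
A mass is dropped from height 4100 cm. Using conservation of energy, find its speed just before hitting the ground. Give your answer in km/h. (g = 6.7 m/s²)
Convert to SI: h = 41.0 m
mgh = ½mv² ⇒ v = √(2gh) = √(2·6.7·41.0) = 23.4393 m/s = 84.38 km/h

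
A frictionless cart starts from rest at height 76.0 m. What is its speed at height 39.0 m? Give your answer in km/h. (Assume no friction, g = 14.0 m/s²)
mgh₁ = mgh₂ + ½mv² ⇒ v = √(2g(h₁−h₂)) = √(2·14.0·37.0) = 32.187 m/s = 115.9 km/h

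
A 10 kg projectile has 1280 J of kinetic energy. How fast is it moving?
v = √(2·KE/m) = √(2·1280/10) = 16.0 m/s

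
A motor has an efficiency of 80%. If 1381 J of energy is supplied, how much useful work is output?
W_out = η·W_in = 0.8·1381 = 1104.8 J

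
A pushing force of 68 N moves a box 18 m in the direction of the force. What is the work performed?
W = F·d = (68)(18) = 1224 J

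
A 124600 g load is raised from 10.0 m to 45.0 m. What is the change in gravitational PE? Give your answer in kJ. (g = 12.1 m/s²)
Convert to SI: m = 124.6 kg, Δh = 35.0 m
ΔPE = mgΔh = (124.6)(12.1)(35.0) = 52768.1 J = 52.77 kJ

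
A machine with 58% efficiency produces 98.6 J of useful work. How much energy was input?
W_in = W_out/η = 98.6/0.58 = 170.0 J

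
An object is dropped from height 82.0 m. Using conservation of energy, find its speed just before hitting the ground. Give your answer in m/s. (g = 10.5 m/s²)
mgh = ½mv² ⇒ v = √(2gh) = √(2·10.5·82.0) = 41.5 m/s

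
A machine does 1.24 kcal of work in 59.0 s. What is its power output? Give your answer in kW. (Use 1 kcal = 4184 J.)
Convert to SI: W = 5188.16 J, t = 59.0 s
P = W/t = 5188.16/59.0 = 87.9349 W = 0.08793 kW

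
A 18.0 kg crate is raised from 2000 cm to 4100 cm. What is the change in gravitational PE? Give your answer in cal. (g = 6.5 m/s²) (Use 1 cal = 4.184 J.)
Convert to SI: m = 18.0 kg, Δh = 21.0 m
ΔPE = mgΔh = (18.0)(6.5)(21.0) = 2457.0 J = 587.2 cal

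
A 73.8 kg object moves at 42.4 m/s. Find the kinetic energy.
KE = ½mv² = ½(73.8)(42.4)² = 66340 J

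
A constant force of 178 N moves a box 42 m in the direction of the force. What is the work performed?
W = F·d = (178)(42) = 7476 J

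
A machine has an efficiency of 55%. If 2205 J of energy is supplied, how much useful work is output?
W_out = η·W_in = 0.55·2205 = 1212.75 J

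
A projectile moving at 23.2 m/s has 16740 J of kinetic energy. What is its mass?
m = 2·KE/v² = 2·16740/(23.2)² = 62.2 kg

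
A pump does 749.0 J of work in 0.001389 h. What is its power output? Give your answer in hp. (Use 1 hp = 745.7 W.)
Convert to SI: W = 749.0 J, t = 5.0004 s
P = W/t = 749.0/5.0004 = 149.788 W = 0.2009 hp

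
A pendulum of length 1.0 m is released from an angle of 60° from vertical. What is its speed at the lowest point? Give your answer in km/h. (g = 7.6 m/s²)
h = L(1 − cosθ) = 1.0(1 − cos60°) = 0.5 m
v = √(2gh) = √(2·7.6·0.5) = 2.75681 m/s = 9.925 km/h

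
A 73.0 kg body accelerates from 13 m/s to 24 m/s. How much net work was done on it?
W = ΔKE = ½m(v₂² − v₁²) = ½(73.0)(24² − 13²) = 14855.5 J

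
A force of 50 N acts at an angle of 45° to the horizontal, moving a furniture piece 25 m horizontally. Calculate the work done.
W = F·d·cosθ = (50)(25)cos(45°) = 883.9 J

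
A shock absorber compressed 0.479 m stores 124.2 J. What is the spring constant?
k = 2·PE/x² = 2·124.2/(0.479)² = 1083 N/m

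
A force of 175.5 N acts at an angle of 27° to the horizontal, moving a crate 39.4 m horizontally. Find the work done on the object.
W = F·d·cosθ = (175.5)(39.4)cos(27°) = 6161 J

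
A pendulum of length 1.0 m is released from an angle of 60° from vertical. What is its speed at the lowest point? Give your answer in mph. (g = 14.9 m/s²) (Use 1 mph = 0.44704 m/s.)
h = L(1 − cosθ) = 1.0(1 − cos60°) = 0.5 m
v = √(2gh) = √(2·14.9·0.5) = 3.86005 m/s = 8.635 mph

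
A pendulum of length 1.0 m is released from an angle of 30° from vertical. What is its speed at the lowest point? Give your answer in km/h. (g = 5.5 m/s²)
h = L(1 − cosθ) = 1.0(1 − cos30°) = 0.133975 m
v = √(2gh) = √(2·5.5·0.133975) = 1.21397 m/s = 4.37 km/h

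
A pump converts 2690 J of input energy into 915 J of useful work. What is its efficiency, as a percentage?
η = W_out/W_in = 915/2690 = 34.01%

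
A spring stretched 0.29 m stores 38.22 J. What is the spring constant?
k = 2·PE/x² = 2·38.22/(0.29)² = 908.9 N/m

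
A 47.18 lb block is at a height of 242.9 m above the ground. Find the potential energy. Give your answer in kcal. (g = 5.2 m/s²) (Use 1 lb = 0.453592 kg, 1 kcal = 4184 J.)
Convert to SI: m = 21.4005 kg, h = 242.9 m
PE = mgh = (21.4005)(5.2)(242.9) = 27030.5 J = 6.46 kcal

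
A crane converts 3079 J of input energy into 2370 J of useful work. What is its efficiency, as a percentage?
η = W_out/W_in = 2370/3079 = 76.97%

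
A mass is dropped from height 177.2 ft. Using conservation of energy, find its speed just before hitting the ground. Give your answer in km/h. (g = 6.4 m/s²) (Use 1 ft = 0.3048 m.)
Convert to SI: h = 54.0106 m
mgh = ½mv² ⇒ v = √(2gh) = √(2·6.4·54.0106) = 26.2933 m/s = 94.66 km/h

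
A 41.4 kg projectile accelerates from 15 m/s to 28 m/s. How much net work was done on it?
W = ΔKE = ½m(v₂² − v₁²) = ½(41.4)(28² − 15²) = 11571.3 J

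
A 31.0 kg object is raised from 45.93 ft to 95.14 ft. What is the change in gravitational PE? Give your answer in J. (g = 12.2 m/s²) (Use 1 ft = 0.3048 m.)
Convert to SI: m = 31.0 kg, Δh = 14.9992 m
ΔPE = mgΔh = (31.0)(12.2)(14.9992) = 5673 J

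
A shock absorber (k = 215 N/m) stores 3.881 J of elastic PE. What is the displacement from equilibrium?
x = √(2·PE/k) = √(2·3.881/215) = 0.19 m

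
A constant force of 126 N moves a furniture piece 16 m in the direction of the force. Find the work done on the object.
W = F·d = (126)(16) = 2016 J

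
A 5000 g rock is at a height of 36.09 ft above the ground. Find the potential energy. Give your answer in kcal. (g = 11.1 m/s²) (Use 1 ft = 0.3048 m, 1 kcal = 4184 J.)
Convert to SI: m = 5.0 kg, h = 11.0002 m
PE = mgh = (5.0)(11.1)(11.0002) = 610.513 J = 0.1459 kcal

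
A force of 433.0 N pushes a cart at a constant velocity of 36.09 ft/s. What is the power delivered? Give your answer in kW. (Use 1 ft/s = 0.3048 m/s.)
Convert to SI: F = 433.0 N, v = 11.0002 m/s
P = Fv = (433.0)(11.0002) = 4763.1 W = 4.763 kW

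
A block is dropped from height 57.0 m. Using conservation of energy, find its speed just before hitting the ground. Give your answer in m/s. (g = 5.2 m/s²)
mgh = ½mv² ⇒ v = √(2gh) = √(2·5.2·57.0) = 24.35 m/s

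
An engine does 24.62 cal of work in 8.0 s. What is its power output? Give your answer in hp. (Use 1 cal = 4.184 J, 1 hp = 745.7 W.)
Convert to SI: W = 103.01 J, t = 8.0 s
P = W/t = 103.01/8.0 = 12.8763 W = 0.01727 hp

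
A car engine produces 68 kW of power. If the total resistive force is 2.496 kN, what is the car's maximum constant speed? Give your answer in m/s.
Convert to SI: F = 2496.0 N
P = Fv ⇒ v = P/F = 68000 W/2496.0 N = 27.24 m/s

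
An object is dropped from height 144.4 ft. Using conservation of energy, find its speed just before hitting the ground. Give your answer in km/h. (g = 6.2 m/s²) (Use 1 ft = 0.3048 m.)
Convert to SI: h = 44.0131 m
mgh = ½mv² ⇒ v = √(2gh) = √(2·6.2·44.0131) = 23.3616 m/s = 84.1 km/h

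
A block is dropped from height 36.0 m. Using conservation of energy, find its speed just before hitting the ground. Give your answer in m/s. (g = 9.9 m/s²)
mgh = ½mv² ⇒ v = √(2gh) = √(2·9.9·36.0) = 26.7 m/s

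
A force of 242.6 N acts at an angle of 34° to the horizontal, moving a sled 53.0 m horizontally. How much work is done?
W = F·d·cosθ = (242.6)(53.0)cos(34°) = 10660 J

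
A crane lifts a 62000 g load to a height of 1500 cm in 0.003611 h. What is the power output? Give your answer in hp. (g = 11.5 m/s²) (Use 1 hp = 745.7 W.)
Convert to SI: m = 62.0 kg, h = 15.0 m, t = 12.9996 s
P = mgh/t = (62.0)(11.5)(15.0)/12.9996 = 822.718 W = 1.103 hp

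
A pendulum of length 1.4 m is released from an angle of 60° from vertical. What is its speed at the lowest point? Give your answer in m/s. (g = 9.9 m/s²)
h = L(1 − cosθ) = 1.4(1 − cos60°) = 0.7 m
v = √(2gh) = √(2·9.9·0.7) = 3.723 m/s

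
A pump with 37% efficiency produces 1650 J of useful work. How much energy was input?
W_in = W_out/η = 1650/0.37 = 4459 J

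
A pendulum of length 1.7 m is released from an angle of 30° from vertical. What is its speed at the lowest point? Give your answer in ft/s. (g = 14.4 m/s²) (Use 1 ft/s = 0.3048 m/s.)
h = L(1 − cosθ) = 1.7(1 − cos30°) = 0.227757 m
v = √(2gh) = √(2·14.4·0.227757) = 2.56113 m/s = 8.403 ft/s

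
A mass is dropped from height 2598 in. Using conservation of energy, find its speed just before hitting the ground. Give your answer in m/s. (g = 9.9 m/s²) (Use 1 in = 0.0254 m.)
Convert to SI: h = 65.9892 m
mgh = ½mv² ⇒ v = √(2gh) = √(2·9.9·65.9892) = 36.15 m/s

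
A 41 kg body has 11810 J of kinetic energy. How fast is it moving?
v = √(2·KE/m) = √(2·11810/41) = 24.0 m/s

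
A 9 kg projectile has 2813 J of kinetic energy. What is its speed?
v = √(2·KE/m) = √(2·2813/9) = 25.0 m/s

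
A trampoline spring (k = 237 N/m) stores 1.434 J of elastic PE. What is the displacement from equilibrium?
x = √(2·PE/k) = √(2·1.434/237) = 0.11 m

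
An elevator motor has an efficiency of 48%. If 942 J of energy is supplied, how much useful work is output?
W_out = η·W_in = 0.48·942 = 452.16 J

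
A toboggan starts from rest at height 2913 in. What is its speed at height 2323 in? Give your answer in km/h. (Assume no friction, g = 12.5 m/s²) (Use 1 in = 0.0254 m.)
Convert to SI: h₁−h₂ = 14.986 m
mgh₁ = mgh₂ + ½mv² ⇒ v = √(2g(h₁−h₂)) = √(2·12.5·14.986) = 19.3559 m/s = 69.68 km/h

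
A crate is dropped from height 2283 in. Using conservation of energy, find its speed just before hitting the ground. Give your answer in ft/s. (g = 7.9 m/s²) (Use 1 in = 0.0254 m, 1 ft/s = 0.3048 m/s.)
Convert to SI: h = 57.9882 m
mgh = ½mv² ⇒ v = √(2gh) = √(2·7.9·57.9882) = 30.269 m/s = 99.31 ft/s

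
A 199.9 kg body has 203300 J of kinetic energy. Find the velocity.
v = √(2·KE/m) = √(2·203300/199.9) = 45.1 m/s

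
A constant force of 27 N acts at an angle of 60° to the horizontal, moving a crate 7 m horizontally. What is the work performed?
W = F·d·cosθ = (27)(7)cos(60°) = 94.5 J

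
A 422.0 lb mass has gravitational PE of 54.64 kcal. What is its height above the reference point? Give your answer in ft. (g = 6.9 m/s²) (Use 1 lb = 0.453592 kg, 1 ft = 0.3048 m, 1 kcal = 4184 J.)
Convert to SI: m = 191.416 kg, PE = 228614 J
h = PE/(mg) = 228614/(191.416·6.9) = 173.091 m = 567.9 ft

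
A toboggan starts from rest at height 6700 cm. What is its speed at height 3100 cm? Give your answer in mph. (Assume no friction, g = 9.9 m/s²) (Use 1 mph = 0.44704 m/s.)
Convert to SI: h₁−h₂ = 36.0 m
mgh₁ = mgh₂ + ½mv² ⇒ v = √(2g(h₁−h₂)) = √(2·9.9·36.0) = 26.6983 m/s = 59.72 mph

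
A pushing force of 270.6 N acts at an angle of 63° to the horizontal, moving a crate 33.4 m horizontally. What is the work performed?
W = F·d·cosθ = (270.6)(33.4)cos(63°) = 4103 J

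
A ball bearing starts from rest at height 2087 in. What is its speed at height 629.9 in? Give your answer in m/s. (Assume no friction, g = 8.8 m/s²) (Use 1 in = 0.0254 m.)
Convert to SI: h₁−h₂ = 37.0103 m
mgh₁ = mgh₂ + ½mv² ⇒ v = √(2g(h₁−h₂)) = √(2·8.8·37.0103) = 25.52 m/s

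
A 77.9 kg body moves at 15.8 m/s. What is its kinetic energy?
KE = ½mv² = ½(77.9)(15.8)² = 9723 J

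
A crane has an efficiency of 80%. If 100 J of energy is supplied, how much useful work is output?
W_out = η·W_in = 0.8·100 = 80.0 J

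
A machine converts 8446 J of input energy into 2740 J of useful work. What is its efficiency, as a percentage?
η = W_out/W_in = 2740/8446 = 32.44%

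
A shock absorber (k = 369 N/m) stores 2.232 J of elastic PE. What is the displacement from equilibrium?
x = √(2·PE/k) = √(2·2.232/369) = 0.11 m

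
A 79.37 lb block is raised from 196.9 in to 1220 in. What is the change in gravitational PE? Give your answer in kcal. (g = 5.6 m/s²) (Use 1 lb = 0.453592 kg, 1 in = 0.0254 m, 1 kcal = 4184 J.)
Convert to SI: m = 36.0016 kg, Δh = 25.9867 m
ΔPE = mgΔh = (36.0016)(5.6)(25.9867) = 5239.16 J = 1.252 kcal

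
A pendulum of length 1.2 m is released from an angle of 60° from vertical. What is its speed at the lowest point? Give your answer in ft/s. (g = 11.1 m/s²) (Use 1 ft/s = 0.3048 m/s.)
h = L(1 − cosθ) = 1.2(1 − cos60°) = 0.6 m
v = √(2gh) = √(2·11.1·0.6) = 3.64966 m/s = 11.97 ft/s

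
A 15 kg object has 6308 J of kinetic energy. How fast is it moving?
v = √(2·KE/m) = √(2·6308/15) = 29.0 m/s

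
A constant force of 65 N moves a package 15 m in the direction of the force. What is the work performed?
W = F·d = (65)(15) = 975.0 J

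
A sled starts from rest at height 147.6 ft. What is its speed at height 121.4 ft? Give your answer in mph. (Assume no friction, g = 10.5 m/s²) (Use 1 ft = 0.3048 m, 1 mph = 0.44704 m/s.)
Convert to SI: h₁−h₂ = 7.98576 m
mgh₁ = mgh₂ + ½mv² ⇒ v = √(2g(h₁−h₂)) = √(2·10.5·7.98576) = 12.9499 m/s = 28.97 mph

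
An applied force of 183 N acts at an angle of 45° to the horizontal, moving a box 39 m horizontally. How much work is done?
W = F·d·cosθ = (183)(39)cos(45°) = 5047 J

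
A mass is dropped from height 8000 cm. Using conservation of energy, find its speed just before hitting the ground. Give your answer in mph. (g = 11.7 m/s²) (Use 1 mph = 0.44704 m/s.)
Convert to SI: h = 80.0 m
mgh = ½mv² ⇒ v = √(2gh) = √(2·11.7·80.0) = 43.2666 m/s = 96.78 mph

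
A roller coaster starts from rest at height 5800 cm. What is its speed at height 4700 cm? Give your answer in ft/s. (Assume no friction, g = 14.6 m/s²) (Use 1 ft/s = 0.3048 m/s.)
Convert to SI: h₁−h₂ = 11.0 m
mgh₁ = mgh₂ + ½mv² ⇒ v = √(2g(h₁−h₂)) = √(2·14.6·11.0) = 17.9221 m/s = 58.8 ft/s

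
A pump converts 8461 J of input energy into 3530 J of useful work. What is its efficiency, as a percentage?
η = W_out/W_in = 3530/8461 = 41.72%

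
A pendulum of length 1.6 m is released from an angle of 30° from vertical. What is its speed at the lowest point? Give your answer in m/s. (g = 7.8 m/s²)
h = L(1 − cosθ) = 1.6(1 − cos30°) = 0.214359 m
v = √(2gh) = √(2·7.8·0.214359) = 1.829 m/s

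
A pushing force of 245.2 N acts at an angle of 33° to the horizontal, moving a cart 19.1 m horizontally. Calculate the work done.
W = F·d·cosθ = (245.2)(19.1)cos(33°) = 3928 J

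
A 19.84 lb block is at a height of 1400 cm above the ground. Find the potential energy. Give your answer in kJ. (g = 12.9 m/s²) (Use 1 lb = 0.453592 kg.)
Convert to SI: m = 8.99927 kg, h = 14.0 m
PE = mgh = (8.99927)(12.9)(14.0) = 1625.27 J = 1.625 kJ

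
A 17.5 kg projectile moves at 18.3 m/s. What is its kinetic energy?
KE = ½mv² = ½(17.5)(18.3)² = 2930 J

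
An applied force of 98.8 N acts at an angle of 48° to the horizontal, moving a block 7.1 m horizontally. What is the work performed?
W = F·d·cosθ = (98.8)(7.1)cos(48°) = 469.4 J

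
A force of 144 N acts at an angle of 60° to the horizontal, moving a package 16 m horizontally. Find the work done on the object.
W = F·d·cosθ = (144)(16)cos(60°) = 1152 J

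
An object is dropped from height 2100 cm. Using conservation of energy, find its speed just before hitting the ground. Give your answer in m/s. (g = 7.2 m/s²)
Convert to SI: h = 21.0 m
mgh = ½mv² ⇒ v = √(2gh) = √(2·7.2·21.0) = 17.39 m/s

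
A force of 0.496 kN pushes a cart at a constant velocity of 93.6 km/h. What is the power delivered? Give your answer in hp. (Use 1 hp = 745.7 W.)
Convert to SI: F = 496.0 N, v = 26.0 m/s
P = Fv = (496.0)(26.0) = 12896.0 W = 17.29 hp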